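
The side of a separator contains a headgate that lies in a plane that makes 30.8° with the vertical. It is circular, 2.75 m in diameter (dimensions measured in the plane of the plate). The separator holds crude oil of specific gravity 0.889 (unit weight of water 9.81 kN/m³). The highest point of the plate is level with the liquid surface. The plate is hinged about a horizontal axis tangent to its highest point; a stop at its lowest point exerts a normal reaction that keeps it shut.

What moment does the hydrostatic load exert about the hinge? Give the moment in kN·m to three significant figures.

M ≈ 105 kN·m

γ = 0.889 × 9.81 = 8.72109 kN/m³.
The plate makes 30.8° with the vertical, i.e. θ = 90° − 30.8° = 59.2° to the horizontal. Measuring y along the incline from the free-surface line, vertical depth h = y·sinθ with sinθ = 0.858960.
The centroid is at the centre, 1.375 m below the top of the plate, so y_c = 1.375 m and h_c = 1.375 × 0.858960 = 1.18107 m.
A = π(1.375)² = 5.93957 m².
Resultant F = γ·h_c·A = 8.72109 × 1.18107 × 5.93957 = 61.1789 kN.
I_c = πr⁴/4 = π × 1.375⁴/4 = 2.80738 m⁴.
Centre of pressure: y_p = y_c + I_c/(y_c·A) = 1.375 + 2.80738/(1.375 × 5.93957) = 1.375 + 0.343751 = 1.71875 m along the plane.
The resultant acts 1.375 + 0.343751 = 1.71875 m (along the plate) below the hinge at the top edge, so the moment about the hinge is M = F × 1.71875 = 61.1789 × 1.71875 = 105.151 kN·m.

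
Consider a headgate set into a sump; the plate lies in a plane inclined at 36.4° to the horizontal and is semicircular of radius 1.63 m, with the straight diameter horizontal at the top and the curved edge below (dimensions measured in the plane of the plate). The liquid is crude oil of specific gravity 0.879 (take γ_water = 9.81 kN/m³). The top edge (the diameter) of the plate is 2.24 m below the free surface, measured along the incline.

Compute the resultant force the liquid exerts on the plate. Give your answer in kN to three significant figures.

F ≈ 62.6 kN

γ = 0.879 × 9.81 = 8.62299 kN/m³.
Let θ = 36.4° be the plate's angle to the horizontal; measure y along the incline from where the plane meets the free surface. Vertical depth h = y·sinθ with sinθ = 0.593419.
The centroid of a semicircle lies 4r/(3π) = 0.691793 m from the diameter, here below the top edge, so y_c = 2.24 + 0.691793 = 2.93179 m and h_c = 2.93179 × 0.593419 = 1.73978 m.
A = πr²/2 = π × 1.63²/2 = 4.17345 m².
Resultant F = γ·h_c·A = 8.62299 × 1.73978 × 4.17345 = 62.6105 kN.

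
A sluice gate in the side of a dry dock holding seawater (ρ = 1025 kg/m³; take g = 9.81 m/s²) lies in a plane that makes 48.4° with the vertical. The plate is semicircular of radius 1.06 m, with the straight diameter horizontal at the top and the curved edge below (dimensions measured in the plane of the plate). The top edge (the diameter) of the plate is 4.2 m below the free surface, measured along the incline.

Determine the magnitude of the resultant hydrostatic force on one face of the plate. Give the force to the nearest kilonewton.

F ≈ 55 kN

γ = ρg = 1025 × 9.81 / 1000 = 10.05525 kN/m³.
The plate makes 48.4° with the vertical, i.e. θ = 90° − 48.4° = 41.6° to the horizontal. Measuring y along the incline from the free-surface line, vertical depth h = y·sinθ with sinθ = 0.663926.
The centroid of a semicircle lies 4r/(3π) = 0.449878 m from the diameter, here below the top edge, so y_c = 4.2 + 0.449878 = 4.64988 m and h_c = 4.64988 × 0.663926 = 3.08718 m.
A = πr²/2 = π × 1.06²/2 = 1.76495 m².
Resultant F = γ·h_c·A = 10.05525 × 3.08718 × 1.76495 = 54.7882 kN.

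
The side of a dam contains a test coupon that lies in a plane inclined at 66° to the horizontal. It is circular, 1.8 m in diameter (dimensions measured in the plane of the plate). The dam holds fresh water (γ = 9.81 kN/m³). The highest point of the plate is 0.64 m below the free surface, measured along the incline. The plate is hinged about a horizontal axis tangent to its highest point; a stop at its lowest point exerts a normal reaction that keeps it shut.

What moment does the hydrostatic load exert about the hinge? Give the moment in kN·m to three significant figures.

M ≈ 36.2 kN·m

γ = 9.81 kN/m³.
Let θ = 66° be the plate's angle to the horizontal; measure y along the incline from where the plane meets the free surface. Vertical depth h = y·sinθ with sinθ = 0.913545.
The centroid is at the centre, 0.9 m below the top of the plate, so y_c = 0.64 + 0.9 = 1.54 m and h_c = 1.54 × 0.913545 = 1.40686 m.
A = π(0.9)² = 2.54469 m².
Resultant F = γ·h_c·A = 9.81 × 1.40686 × 2.54469 = 35.12 kN.
I_c = πr⁴/4 = π × 0.9⁴/4 = 0.5153 m⁴.
Centre of pressure: y_p = y_c + I_c/(y_c·A) = 1.54 + 0.5153/(1.54 × 2.54469) = 1.54 + 0.131494 = 1.67149 m along the plane.
The resultant acts 0.9 + 0.131494 = 1.03149 m (along the plate) below the hinge at the top edge, so the moment about the hinge is M = F × 1.03149 = 35.12 × 1.03149 = 36.2259 kN·m.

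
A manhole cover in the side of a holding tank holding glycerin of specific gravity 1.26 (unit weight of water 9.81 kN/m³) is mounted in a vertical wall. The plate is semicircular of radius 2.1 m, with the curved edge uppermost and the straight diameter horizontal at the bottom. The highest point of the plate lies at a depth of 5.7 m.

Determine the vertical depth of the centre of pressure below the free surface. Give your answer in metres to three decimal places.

γ = 1.26 × 9.81 = 12.3606 kN/m³.
The centroid lies 4r/(3π) = 0.891268 m above the diameter, so r − 4r/(3π) = 2.1 − 0.891268 = 1.20873 m below the topmost point, so the centroid depth is h_c = 5.7 + 1.20873 = 6.90873 m.
A = πr²/2 = π × 2.1²/2 = 6.92721 m².
Resultant F = γ·h_c·A = 12.3606 × 6.90873 × 6.92721 = 591.556 kN.
I_c = (π/8 − 8/(9π))·r⁴ = 0.109757 × 2.1⁴ = 2.13457 m⁴.
Centre of pressure: y_p = y_c + I_c/(y_c·A) = 6.90873 + 2.13457/(6.90873 × 6.92721) = 6.90873 + 0.0446019 = 6.95333 m along the plane.

h_p = 6.953 m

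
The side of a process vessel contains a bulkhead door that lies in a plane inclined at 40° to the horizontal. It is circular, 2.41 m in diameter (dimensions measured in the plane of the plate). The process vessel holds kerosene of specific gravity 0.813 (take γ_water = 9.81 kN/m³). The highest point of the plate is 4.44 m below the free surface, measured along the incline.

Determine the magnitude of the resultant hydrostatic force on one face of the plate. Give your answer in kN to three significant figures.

γ = 0.813 × 9.81 = 7.97553 kN/m³.
Let θ = 40° be the plate's angle to the horizontal; measure y along the incline from where the plane meets the free surface. Vertical depth h = y·sinθ with sinθ = 0.642788.
The centroid is at the centre, 1.205 m below the top of the plate, so y_c = 4.44 + 1.205 = 5.645 m and h_c = 5.645 × 0.642788 = 3.62854 m.
A = π(1.205)² = 4.56167 m².
Resultant F = γ·h_c·A = 7.97553 × 3.62854 × 4.56167 = 132.013 kN.

F ≈ 132 kN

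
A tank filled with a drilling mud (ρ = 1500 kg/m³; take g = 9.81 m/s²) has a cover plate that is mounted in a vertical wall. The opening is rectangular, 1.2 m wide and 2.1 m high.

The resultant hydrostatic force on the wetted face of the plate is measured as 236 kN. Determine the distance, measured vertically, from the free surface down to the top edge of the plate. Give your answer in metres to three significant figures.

γ = ρg = 1500 × 9.81 / 1000 = 14.715 kN/m³.
A = 1.2 × 2.1 = 2.52 m².
From F = γ·h_c·A, the centroid depth is h_c = 236/(14.715 × 2.52) = 6.36431 m.
The centroid lies 2.1/2 = 1.05 m below the top edge, so the top edge sits at h_top = 6.36431 − 1.05 = 5.31431 m below the surface.

d_top ≈ 5.31 m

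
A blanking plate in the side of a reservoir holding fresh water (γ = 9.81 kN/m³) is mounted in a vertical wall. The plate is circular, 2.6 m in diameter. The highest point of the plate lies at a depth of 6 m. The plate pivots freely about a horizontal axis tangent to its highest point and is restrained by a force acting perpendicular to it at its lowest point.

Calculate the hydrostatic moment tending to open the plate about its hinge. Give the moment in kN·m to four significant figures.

γ = 9.81 kN/m³.
The centroid is at the centre, 1.3 m below the top of the plate, so the centroid depth is h_c = 6 + 1.3 = 7.3 m.
A = π(1.3)² = 5.30929 m².
Resultant F = γ·h_c·A = 9.81 × 7.3 × 5.30929 = 380.214 kN.
I_c = πr⁴/4 = π × 1.3⁴/4 = 2.24318 m⁴.
Centre of pressure: y_p = y_c + I_c/(y_c·A) = 7.3 + 2.24318/(7.3 × 5.30929) = 7.3 + 0.0578768 = 7.35788 m along the plane.
The resultant acts 1.3 + 0.0578768 = 1.35788 m (along the plate) below the hinge at the top edge, so the moment about the hinge is M = F × 1.35788 = 380.214 × 1.35788 = 516.285 kN·m.

M ≈ 516.3 kN·m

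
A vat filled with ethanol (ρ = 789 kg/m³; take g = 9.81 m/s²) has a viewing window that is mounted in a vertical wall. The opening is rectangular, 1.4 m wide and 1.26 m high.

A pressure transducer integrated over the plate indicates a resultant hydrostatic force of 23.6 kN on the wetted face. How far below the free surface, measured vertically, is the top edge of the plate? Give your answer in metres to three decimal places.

γ = ρg = 789 × 9.81 / 1000 = 7.74009 kN/m³.
A = 1.4 × 1.26 = 1.764 m².
From F = γ·h_c·A, the centroid depth is h_c = 23.6/(7.74009 × 1.764) = 1.72849 m.
The centroid lies 1.26/2 = 0.63 m below the top edge, so the top edge sits at h_top = 1.72849 − 0.63 = 1.09849 m below the surface.

d_top ≈ 1.098 m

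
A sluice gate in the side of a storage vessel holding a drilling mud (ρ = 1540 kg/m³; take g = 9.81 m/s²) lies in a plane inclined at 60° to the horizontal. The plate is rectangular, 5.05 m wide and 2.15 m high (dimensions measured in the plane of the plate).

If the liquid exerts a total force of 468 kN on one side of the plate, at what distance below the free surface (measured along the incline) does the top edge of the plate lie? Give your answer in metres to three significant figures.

γ = ρg = 1540 × 9.81 / 1000 = 15.1074 kN/m³.
A = 5.05 × 2.15 = 10.8575 m².
From F = γ·h_c·A, the centroid depth is h_c = 468/(15.1074 × 10.8575) = 2.85316 m.
Let θ = 60° be the plate's angle to the horizontal; measure y along the incline from where the plane meets the free surface. Vertical depth h = y·sinθ with sinθ = 0.866025.
Along the incline, y_c = h_c/sinθ = 2.85316/0.866025 = 3.29455 m.
The centroid lies 2.15/2 = 1.075 m below the top edge, so the top edge sits at y_top = 3.29455 − 1.075 = 2.21955 m along the incline.

y_top ≈ 2.22 m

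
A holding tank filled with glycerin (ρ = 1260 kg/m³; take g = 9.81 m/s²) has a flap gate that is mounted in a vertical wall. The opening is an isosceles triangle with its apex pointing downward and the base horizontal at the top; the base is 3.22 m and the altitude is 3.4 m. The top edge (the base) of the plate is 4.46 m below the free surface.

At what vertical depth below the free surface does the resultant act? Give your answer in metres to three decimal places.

γ = ρg = 1260 × 9.81 / 1000 = 12.3606 kN/m³.
With the apex down, the centroid sits h/3 = 3.4/3 = 1.13333 m below the base (the top edge), so the centroid depth is h_c = 4.46 + 1.13333 = 5.59333 m.
A = ½ × 3.22 × 3.4 = 5.474 m².
Resultant F = γ·h_c·A = 12.3606 × 5.59333 × 5.474 = 378.455 kN.
I_c = b·h³/36 = 3.22 × 3.4³/36 = 3.51552 m⁴.
Centre of pressure: y_p = y_c + I_c/(y_c·A) = 5.59333 + 3.51552/(5.59333 × 5.474) = 5.59333 + 0.114819 = 5.70815 m along the plane.

h_p = 5.708 m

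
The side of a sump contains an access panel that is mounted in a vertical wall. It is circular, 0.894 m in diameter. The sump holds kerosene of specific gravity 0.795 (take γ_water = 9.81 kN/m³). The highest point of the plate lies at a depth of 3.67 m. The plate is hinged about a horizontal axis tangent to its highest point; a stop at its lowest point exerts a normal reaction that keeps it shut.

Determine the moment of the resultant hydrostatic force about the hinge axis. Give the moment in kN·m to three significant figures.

M ≈ 9.25 kN·m

γ = 0.795 × 9.81 = 7.79895 kN/m³.
The centroid is at the centre, 0.447 m below the top of the plate, so the centroid depth is h_c = 3.67 + 0.447 = 4.117 m.
A = π(0.447)² = 0.627718 m².
Resultant F = γ·h_c·A = 7.79895 × 4.117 × 0.627718 = 20.1549 kN.
I_c = πr⁴/4 = π × 0.447⁴/4 = 0.031356 m⁴.
Centre of pressure: y_p = y_c + I_c/(y_c·A) = 4.117 + 0.031356/(4.117 × 0.627718) = 4.117 + 0.0121332 = 4.12913 m along the plane.
The resultant acts 0.447 + 0.0121332 = 0.459133 m (along the plate) below the hinge at the top edge, so the moment about the hinge is M = F × 0.459133 = 20.1549 × 0.459133 = 9.25378 kN·m.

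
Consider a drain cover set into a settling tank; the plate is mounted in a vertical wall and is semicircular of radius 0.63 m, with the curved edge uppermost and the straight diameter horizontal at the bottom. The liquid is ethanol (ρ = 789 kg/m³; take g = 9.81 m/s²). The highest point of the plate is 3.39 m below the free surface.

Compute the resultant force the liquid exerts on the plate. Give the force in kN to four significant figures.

F ≈ 18.11 kN

γ = ρg = 789 × 9.81 / 1000 = 7.74009 kN/m³.
The centroid lies 4r/(3π) = 0.26738 m above the diameter, so r − 4r/(3π) = 0.63 − 0.26738 = 0.36262 m below the topmost point, so the centroid depth is h_c = 3.39 + 0.36262 = 3.75262 m.
A = πr²/2 = π × 0.63²/2 = 0.623449 m².
Resultant F = γ·h_c·A = 7.74009 × 3.75262 × 0.623449 = 18.1085 kN.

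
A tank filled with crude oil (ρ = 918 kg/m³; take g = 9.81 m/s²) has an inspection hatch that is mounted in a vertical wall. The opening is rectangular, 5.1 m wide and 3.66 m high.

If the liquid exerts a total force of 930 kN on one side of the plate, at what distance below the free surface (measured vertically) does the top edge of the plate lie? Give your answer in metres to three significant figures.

d_top ≈ 3.70 m

γ = ρg = 918 × 9.81 / 1000 = 9.00558 kN/m³.
A = 5.1 × 3.66 = 18.666 m².
From F = γ·h_c·A, the centroid depth is h_c = 930/(9.00558 × 18.666) = 5.53248 m.
The centroid lies 3.66/2 = 1.83 m below the top edge, so the top edge sits at h_top = 5.53248 − 1.83 = 3.70248 m below the surface.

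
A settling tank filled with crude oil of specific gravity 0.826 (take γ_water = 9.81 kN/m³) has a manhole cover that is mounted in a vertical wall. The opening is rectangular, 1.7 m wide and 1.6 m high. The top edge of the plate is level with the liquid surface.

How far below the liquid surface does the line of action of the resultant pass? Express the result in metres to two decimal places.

γ = 0.826 × 9.81 = 8.10306 kN/m³.
The centroid lies 1.6/2 = 0.8 m below the top edge, so the centroid depth is h_c = 0.8 m.
A = 1.7 × 1.6 = 2.72 m².
Resultant F = γ·h_c·A = 8.10306 × 0.8 × 2.72 = 17.6323 kN.
I_c = b·h³/12 = 1.7 × 1.6³/12 = 0.580267 m⁴.
Centre of pressure: y_p = y_c + I_c/(y_c·A) = 0.8 + 0.580267/(0.8 × 2.72) = 0.8 + 0.266667 = 1.06667 m along the plane.

h_p = 1.07 m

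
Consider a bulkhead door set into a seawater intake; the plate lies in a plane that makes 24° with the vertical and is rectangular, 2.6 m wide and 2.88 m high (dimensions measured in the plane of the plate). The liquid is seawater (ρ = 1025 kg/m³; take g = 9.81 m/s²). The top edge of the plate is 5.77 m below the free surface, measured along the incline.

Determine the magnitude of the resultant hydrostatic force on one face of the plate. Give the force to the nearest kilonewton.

γ = ρg = 1025 × 9.81 / 1000 = 10.05525 kN/m³.
The plate makes 24° with the vertical, i.e. θ = 90° − 24° = 66° to the horizontal. Measuring y along the incline from the free-surface line, vertical depth h = y·sinθ with sinθ = 0.913545.
The centroid lies 2.88/2 = 1.44 m below the top edge, so y_c = 5.77 + 1.44 = 7.21 m and h_c = 7.21 × 0.913545 = 6.58666 m.
A = 2.6 × 2.88 = 7.488 m².
Resultant F = γ·h_c·A = 10.05525 × 6.58666 × 7.488 = 495.934 kN.

F ≈ 496 kN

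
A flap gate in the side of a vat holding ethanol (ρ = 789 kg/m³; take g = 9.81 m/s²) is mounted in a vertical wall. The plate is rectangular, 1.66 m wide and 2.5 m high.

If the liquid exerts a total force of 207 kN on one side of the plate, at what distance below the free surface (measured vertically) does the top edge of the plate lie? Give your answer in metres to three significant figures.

γ = ρg = 789 × 9.81 / 1000 = 7.74009 kN/m³.
A = 1.66 × 2.5 = 4.15 m².
From F = γ·h_c·A, the centroid depth is h_c = 207/(7.74009 × 4.15) = 6.44431 m.
The centroid lies 2.5/2 = 1.25 m below the top edge, so the top edge sits at h_top = 6.44431 − 1.25 = 5.19431 m below the surface.

d_top ≈ 5.19 m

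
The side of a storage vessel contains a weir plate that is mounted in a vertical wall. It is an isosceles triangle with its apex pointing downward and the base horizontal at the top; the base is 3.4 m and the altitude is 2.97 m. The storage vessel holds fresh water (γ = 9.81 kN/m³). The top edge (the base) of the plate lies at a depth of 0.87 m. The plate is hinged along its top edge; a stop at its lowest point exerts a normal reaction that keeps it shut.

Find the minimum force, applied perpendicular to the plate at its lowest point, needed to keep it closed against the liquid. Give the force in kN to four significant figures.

P ≈ 38.88 kN

γ = 9.81 kN/m³.
With the apex down, the centroid sits h/3 = 2.97/3 = 0.99 m below the base (the top edge), so the centroid depth is h_c = 0.87 + 0.99 = 1.86 m.
A = ½ × 3.4 × 2.97 = 5.049 m².
Resultant F = γ·h_c·A = 9.81 × 1.86 × 5.049 = 92.1271 kN.
I_c = b·h³/36 = 3.4 × 2.97³/36 = 2.47426 m⁴.
Centre of pressure: y_p = y_c + I_c/(y_c·A) = 1.86 + 2.47426/(1.86 × 5.049) = 1.86 + 0.263467 = 2.12347 m along the plane.
The resultant acts 0.99 + 0.263467 = 1.25347 m (along the plate) below the hinge at the top edge, so the moment about the hinge is M = F × 1.25347 = 92.1271 × 1.25347 = 115.479 kN·m.
A normal force at the bottom, 2.97 m from the hinge, must supply this moment: P = 115.479/2.97 = 38.8818 kN.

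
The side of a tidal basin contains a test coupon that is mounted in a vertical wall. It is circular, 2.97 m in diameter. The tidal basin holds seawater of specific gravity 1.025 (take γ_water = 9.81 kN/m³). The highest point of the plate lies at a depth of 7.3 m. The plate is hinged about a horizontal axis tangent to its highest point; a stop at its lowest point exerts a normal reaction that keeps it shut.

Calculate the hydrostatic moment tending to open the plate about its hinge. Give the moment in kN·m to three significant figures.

γ = 1.025 × 9.81 = 10.05525 kN/m³.
The centroid is at the centre, 1.485 m below the top of the plate, so the centroid depth is h_c = 7.3 + 1.485 = 8.785 m.
A = π(1.485)² = 6.92792 m².
Resultant F = γ·h_c·A = 10.05525 × 8.785 × 6.92792 = 611.98 kN.
I_c = πr⁴/4 = π × 1.485⁴/4 = 3.8194 m⁴.
Centre of pressure: y_p = y_c + I_c/(y_c·A) = 8.785 + 3.8194/(8.785 × 6.92792) = 8.785 + 0.0627553 = 8.84776 m along the plane.
The resultant acts 1.485 + 0.0627553 = 1.54776 m (along the plate) below the hinge at the top edge, so the moment about the hinge is M = F × 1.54776 = 611.98 × 1.54776 = 947.198 kN·m.

M ≈ 947 kN·m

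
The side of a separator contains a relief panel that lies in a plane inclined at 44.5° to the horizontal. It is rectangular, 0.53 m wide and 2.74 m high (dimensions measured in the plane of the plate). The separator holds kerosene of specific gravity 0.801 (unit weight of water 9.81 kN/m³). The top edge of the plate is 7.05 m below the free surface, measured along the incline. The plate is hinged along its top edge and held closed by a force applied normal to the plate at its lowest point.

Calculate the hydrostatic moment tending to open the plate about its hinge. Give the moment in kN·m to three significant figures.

γ = 0.801 × 9.81 = 7.85781 kN/m³.
Let θ = 44.5° be the plate's angle to the horizontal; measure y along the incline from where the plane meets the free surface. Vertical depth h = y·sinθ with sinθ = 0.700909.
The centroid lies 2.74/2 = 1.37 m below the top edge, so y_c = 7.05 + 1.37 = 8.42 m and h_c = 8.42 × 0.700909 = 5.90165 m.
A = 0.53 × 2.74 = 1.4522 m².
Resultant F = γ·h_c·A = 7.85781 × 5.90165 × 1.4522 = 67.3444 kN.
I_c = b·h³/12 = 0.53 × 2.74³/12 = 0.908545 m⁴.
Centre of pressure: y_p = y_c + I_c/(y_c·A) = 8.42 + 0.908545/(8.42 × 1.4522) = 8.42 + 0.0743033 = 8.4943 m along the plane.
The resultant acts 1.37 + 0.0743033 = 1.4443 m (along the plate) below the hinge at the top edge, so the moment about the hinge is M = F × 1.4443 = 67.3444 × 1.4443 = 97.2655 kN·m.

M ≈ 97.3 kN·m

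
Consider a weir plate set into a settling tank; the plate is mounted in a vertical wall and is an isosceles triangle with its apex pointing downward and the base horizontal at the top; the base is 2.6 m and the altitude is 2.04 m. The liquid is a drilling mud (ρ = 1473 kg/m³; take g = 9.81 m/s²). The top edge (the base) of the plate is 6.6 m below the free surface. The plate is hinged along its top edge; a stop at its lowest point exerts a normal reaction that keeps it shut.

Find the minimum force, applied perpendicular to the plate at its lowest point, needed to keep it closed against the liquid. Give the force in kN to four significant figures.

γ = ρg = 1473 × 9.81 / 1000 = 14.45013 kN/m³.
With the apex down, the centroid sits h/3 = 2.04/3 = 0.68 m below the base (the top edge), so the centroid depth is h_c = 6.6 + 0.68 = 7.28 m.
A = ½ × 2.6 × 2.04 = 2.652 m².
Resultant F = γ·h_c·A = 14.45013 × 7.28 × 2.652 = 278.982 kN.
I_c = b·h³/36 = 2.6 × 2.04³/36 = 0.613142 m⁴.
Centre of pressure: y_p = y_c + I_c/(y_c·A) = 7.28 + 0.613142/(7.28 × 2.652) = 7.28 + 0.0317582 = 7.31176 m along the plane.
The resultant acts 0.68 + 0.0317582 = 0.711758 m (along the plate) below the hinge at the top edge, so the moment about the hinge is M = F × 0.711758 = 278.982 × 0.711758 = 198.568 kN·m.
A normal force at the bottom, 2.04 m from the hinge, must supply this moment: P = 198.568/2.04 = 97.3373 kN.

P ≈ 97.34 kN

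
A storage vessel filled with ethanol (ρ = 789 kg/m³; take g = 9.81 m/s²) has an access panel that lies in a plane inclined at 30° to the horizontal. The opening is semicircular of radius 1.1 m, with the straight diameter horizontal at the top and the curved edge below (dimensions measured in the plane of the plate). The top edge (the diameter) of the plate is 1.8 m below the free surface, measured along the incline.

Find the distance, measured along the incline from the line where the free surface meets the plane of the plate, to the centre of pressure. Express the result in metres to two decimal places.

y_p = 2.30 m

γ = ρg = 789 × 9.81 / 1000 = 7.74009 kN/m³.
Let θ = 30° be the plate's angle to the horizontal; measure y along the incline from where the plane meets the free surface. Vertical depth h = y·sinθ with sinθ = 0.500000.
The centroid of a semicircle lies 4r/(3π) = 0.466854 m from the diameter, here below the top edge, so y_c = 1.8 + 0.466854 = 2.26685 m and h_c = 2.26685 × 0.500000 = 1.13342 m.
A = πr²/2 = π × 1.1²/2 = 1.90066 m².
Resultant F = γ·h_c·A = 7.74009 × 1.13342 × 1.90066 = 16.6741 kN.
I_c = (π/8 − 8/(9π))·r⁴ = 0.109757 × 1.1⁴ = 0.160695 m⁴.
Centre of pressure: y_p = y_c + I_c/(y_c·A) = 2.26685 + 0.160695/(2.26685 × 1.90066) = 2.26685 + 0.0372971 = 2.30415 m along the plane.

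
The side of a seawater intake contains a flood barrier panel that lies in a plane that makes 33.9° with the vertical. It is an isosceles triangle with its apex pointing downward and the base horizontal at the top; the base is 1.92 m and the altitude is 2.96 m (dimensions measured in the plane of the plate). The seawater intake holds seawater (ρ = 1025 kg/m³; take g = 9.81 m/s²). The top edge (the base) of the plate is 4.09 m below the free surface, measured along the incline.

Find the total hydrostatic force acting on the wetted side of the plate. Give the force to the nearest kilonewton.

γ = ρg = 1025 × 9.81 / 1000 = 10.05525 kN/m³.
The plate makes 33.9° with the vertical, i.e. θ = 90° − 33.9° = 56.1° to the horizontal. Measuring y along the incline from the free-surface line, vertical depth h = y·sinθ with sinθ = 0.830012.
With the apex down, the centroid sits h/3 = 2.96/3 = 0.986667 m below the base (the top edge), so y_c = 4.09 + 0.986667 = 5.07667 m and h_c = 5.07667 × 0.830012 = 4.2137 m.
A = ½ × 1.92 × 2.96 = 2.8416 m².
Resultant F = γ·h_c·A = 10.05525 × 4.2137 × 2.8416 = 120.398 kN.

F ≈ 120 kN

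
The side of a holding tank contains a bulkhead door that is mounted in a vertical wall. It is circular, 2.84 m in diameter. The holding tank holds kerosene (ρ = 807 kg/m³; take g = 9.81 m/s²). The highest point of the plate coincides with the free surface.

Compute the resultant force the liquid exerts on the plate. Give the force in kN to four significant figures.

γ = ρg = 807 × 9.81 / 1000 = 7.91667 kN/m³.
The centroid is at the centre, 1.42 m below the top of the plate, so the centroid depth is h_c = 1.42 m.
A = π(1.42)² = 6.33471 m².
Resultant F = γ·h_c·A = 7.91667 × 1.42 × 6.33471 = 71.2127 kN.

F ≈ 71.21 kN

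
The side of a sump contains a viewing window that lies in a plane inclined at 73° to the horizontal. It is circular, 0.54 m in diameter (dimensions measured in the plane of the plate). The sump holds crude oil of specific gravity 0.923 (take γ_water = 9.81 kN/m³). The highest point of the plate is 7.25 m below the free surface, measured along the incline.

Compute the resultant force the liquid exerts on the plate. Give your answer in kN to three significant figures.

F ≈ 14.9 kN

γ = 0.923 × 9.81 = 9.05463 kN/m³.
Let θ = 73° be the plate's angle to the horizontal; measure y along the incline from where the plane meets the free surface. Vertical depth h = y·sinθ with sinθ = 0.956305.
The centroid is at the centre, 0.27 m below the top of the plate, so y_c = 7.25 + 0.27 = 7.52 m and h_c = 7.52 × 0.956305 = 7.19141 m.
A = π(0.27)² = 0.229022 m².
Resultant F = γ·h_c·A = 9.05463 × 7.19141 × 0.229022 = 14.9129 kN.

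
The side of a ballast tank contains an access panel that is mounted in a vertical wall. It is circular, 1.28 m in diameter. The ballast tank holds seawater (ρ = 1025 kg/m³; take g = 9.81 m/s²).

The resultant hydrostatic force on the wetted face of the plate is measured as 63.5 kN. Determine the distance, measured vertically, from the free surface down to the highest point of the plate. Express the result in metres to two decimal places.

γ = ρg = 1025 × 9.81 / 1000 = 10.05525 kN/m³.
A = π(0.64)² = 1.2868 m².
From F = γ·h_c·A, the centroid depth is h_c = 63.5/(10.05525 × 1.2868) = 4.90761 m.
The centroid is at the centre, 0.64 m below the top of the plate, so the highest point sits at h_top = 4.90761 − 0.64 = 4.26761 m below the surface.

d_top ≈ 4.27 m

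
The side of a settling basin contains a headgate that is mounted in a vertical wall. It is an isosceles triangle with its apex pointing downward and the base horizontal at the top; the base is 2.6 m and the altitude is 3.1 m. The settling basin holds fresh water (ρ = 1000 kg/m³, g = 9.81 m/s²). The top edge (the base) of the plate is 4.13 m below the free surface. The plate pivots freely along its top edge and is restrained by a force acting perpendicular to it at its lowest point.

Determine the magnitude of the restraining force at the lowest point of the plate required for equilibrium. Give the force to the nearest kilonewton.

P ≈ 75 kN

γ = ρg = 1000 × 9.81 = 9810 N/m³ = 9.81 kN/m³.
With the apex down, the centroid sits h/3 = 3.1/3 = 1.03333 m below the base (the top edge), so the centroid depth is h_c = 4.13 + 1.03333 = 5.16333 m.
A = ½ × 2.6 × 3.1 = 4.03 m².
Resultant F = γ·h_c·A = 9.81 × 5.16333 × 4.03 = 204.129 kN.
I_c = b·h³/36 = 2.6 × 3.1³/36 = 2.15157 m⁴.
Centre of pressure: y_p = y_c + I_c/(y_c·A) = 5.16333 + 2.15157/(5.16333 × 4.03) = 5.16333 + 0.1034 = 5.26673 m along the plane.
The resultant acts 1.03333 + 0.1034 = 1.13673 m (along the plate) below the hinge at the top edge, so the moment about the hinge is M = F × 1.13673 = 204.129 × 1.13673 = 232.04 kN·m.
A normal force at the bottom, 3.1 m from the hinge, must supply this moment: P = 232.04/3.1 = 74.8516 kN.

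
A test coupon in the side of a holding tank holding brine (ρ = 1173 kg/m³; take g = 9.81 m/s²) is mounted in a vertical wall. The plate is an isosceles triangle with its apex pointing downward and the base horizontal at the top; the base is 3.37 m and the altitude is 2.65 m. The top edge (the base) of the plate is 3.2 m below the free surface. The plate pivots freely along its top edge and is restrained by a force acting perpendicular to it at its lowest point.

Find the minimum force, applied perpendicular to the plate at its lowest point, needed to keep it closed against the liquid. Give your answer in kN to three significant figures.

γ = ρg = 1173 × 9.81 / 1000 = 11.50713 kN/m³.
With the apex down, the centroid sits h/3 = 2.65/3 = 0.883333 m below the base (the top edge), so the centroid depth is h_c = 3.2 + 0.883333 = 4.08333 m.
A = ½ × 3.37 × 2.65 = 4.46525 m².
Resultant F = γ·h_c·A = 11.50713 × 4.08333 × 4.46525 = 209.811 kN.
I_c = b·h³/36 = 3.37 × 2.65³/36 = 1.74207 m⁴.
Centre of pressure: y_p = y_c + I_c/(y_c·A) = 4.08333 + 1.74207/(4.08333 × 4.46525) = 4.08333 + 0.0955444 = 4.17887 m along the plane.
The resultant acts 0.883333 + 0.0955444 = 0.978877 m (along the plate) below the hinge at the top edge, so the moment about the hinge is M = F × 0.978877 = 209.811 × 0.978877 = 205.379 kN·m.
A normal force at the bottom, 2.65 m from the hinge, must supply this moment: P = 205.379/2.65 = 77.5015 kN.

P ≈ 77.5 kN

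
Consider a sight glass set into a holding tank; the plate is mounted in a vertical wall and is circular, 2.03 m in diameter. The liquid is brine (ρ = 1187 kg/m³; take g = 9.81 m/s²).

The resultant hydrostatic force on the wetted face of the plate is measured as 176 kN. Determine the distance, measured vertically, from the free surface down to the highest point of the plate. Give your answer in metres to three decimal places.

d_top ≈ 3.655 m

γ = ρg = 1187 × 9.81 / 1000 = 11.64447 kN/m³.
A = π(1.015)² = 3.23655 m².
From F = γ·h_c·A, the centroid depth is h_c = 176/(11.64447 × 3.23655) = 4.66993 m.
The centroid is at the centre, 1.015 m below the top of the plate, so the highest point sits at h_top = 4.66993 − 1.015 = 3.65493 m below the surface.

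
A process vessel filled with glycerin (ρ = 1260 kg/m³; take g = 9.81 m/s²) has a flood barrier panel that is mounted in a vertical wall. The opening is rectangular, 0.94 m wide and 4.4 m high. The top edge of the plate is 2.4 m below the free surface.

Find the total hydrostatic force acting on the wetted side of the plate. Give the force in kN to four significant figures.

γ = ρg = 1260 × 9.81 / 1000 = 12.3606 kN/m³.
The centroid lies 4.4/2 = 2.2 m below the top edge, so the centroid depth is h_c = 2.4 + 2.2 = 4.6 m.
A = 0.94 × 4.4 = 4.136 m².
Resultant F = γ·h_c·A = 12.3606 × 4.6 × 4.136 = 235.168 kN.

F ≈ 235.2 kN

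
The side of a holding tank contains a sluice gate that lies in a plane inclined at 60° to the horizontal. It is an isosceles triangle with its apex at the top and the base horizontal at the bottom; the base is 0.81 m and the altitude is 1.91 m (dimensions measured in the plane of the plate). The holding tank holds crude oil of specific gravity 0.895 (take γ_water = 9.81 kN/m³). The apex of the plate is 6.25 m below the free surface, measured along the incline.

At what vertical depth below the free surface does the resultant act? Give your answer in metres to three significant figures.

γ = 0.895 × 9.81 = 8.77995 kN/m³.
Let θ = 60° be the plate's angle to the horizontal; measure y along the incline from where the plane meets the free surface. Vertical depth h = y·sinθ with sinθ = 0.866025.
With the apex up, the centroid sits 2h/3 = 2 × 1.91/3 = 1.27333 m below the apex, so y_c = 6.25 + 1.27333 = 7.52333 m and h_c = 7.52333 × 0.866025 = 6.51539 m.
A = ½ × 0.81 × 1.91 = 0.77355 m².
Resultant F = γ·h_c·A = 8.77995 × 6.51539 × 0.77355 = 44.2508 kN.
I_c = b·h³/36 = 0.81 × 1.91³/36 = 0.156777 m⁴.
Centre of pressure: y_p = y_c + I_c/(y_c·A) = 7.52333 + 0.156777/(7.52333 × 0.77355) = 7.52333 + 0.0269391 = 7.55027 m along the plane.
Vertically, h_p = y_p·sinθ = 7.55027 × 0.866025 = 6.53872 m.

h_p = 6.54 m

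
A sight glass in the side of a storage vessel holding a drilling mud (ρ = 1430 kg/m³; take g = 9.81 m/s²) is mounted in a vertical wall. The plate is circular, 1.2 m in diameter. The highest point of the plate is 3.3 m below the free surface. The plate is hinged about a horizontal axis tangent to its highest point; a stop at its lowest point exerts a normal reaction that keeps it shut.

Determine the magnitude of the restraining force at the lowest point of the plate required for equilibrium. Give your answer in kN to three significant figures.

P ≈ 32.1 kN

γ = ρg = 1430 × 9.81 / 1000 = 14.0283 kN/m³.
The centroid is at the centre, 0.6 m below the top of the plate, so the centroid depth is h_c = 3.3 + 0.6 = 3.9 m.
A = π(0.6)² = 1.13097 m².
Resultant F = γ·h_c·A = 14.0283 × 3.9 × 1.13097 = 61.8758 kN.
I_c = πr⁴/4 = π × 0.6⁴/4 = 0.101788 m⁴.
Centre of pressure: y_p = y_c + I_c/(y_c·A) = 3.9 + 0.101788/(3.9 × 1.13097) = 3.9 + 0.0230771 = 3.92308 m along the plane.
The resultant acts 0.6 + 0.0230771 = 0.623077 m (along the plate) below the hinge at the top edge, so the moment about the hinge is M = F × 0.623077 = 61.8758 × 0.623077 = 38.5534 kN·m.
A normal force at the bottom, 1.2 m from the hinge, must supply this moment: P = 38.5534/1.2 = 32.1278 kN.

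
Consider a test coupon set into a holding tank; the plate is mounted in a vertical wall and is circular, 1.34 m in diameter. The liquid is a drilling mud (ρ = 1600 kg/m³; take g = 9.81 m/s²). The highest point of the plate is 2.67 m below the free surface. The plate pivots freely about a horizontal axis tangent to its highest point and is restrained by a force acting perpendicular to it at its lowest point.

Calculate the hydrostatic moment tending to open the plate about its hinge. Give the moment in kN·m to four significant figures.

γ = ρg = 1600 × 9.81 / 1000 = 15.696 kN/m³.
The centroid is at the centre, 0.67 m below the top of the plate, so the centroid depth is h_c = 2.67 + 0.67 = 3.34 m.
A = π(0.67)² = 1.41026 m².
Resultant F = γ·h_c·A = 15.696 × 3.34 × 1.41026 = 73.9324 kN.
I_c = πr⁴/4 = π × 0.67⁴/4 = 0.158267 m⁴.
Centre of pressure: y_p = y_c + I_c/(y_c·A) = 3.34 + 0.158267/(3.34 × 1.41026) = 3.34 + 0.0336004 = 3.3736 m along the plane.
The resultant acts 0.67 + 0.0336004 = 0.7036 m (along the plate) below the hinge at the top edge, so the moment about the hinge is M = F × 0.7036 = 73.9324 × 0.7036 = 52.0188 kN·m.

M ≈ 52.02 kN·m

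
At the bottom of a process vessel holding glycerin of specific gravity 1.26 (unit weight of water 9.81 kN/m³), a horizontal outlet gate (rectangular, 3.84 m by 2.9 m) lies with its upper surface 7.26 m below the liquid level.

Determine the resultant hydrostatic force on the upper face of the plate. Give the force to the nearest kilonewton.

γ = 1.26 × 9.81 = 12.3606 kN/m³.
The plate is horizontal, so pressure is uniform at p = γ·h = 12.3606 × 7.26 = 89.738 kN/m².
A = 3.84 × 2.9 = 11.136 m².
F = p·A = 89.738 × 11.136 = 999.322 kN.

F ≈ 999 kN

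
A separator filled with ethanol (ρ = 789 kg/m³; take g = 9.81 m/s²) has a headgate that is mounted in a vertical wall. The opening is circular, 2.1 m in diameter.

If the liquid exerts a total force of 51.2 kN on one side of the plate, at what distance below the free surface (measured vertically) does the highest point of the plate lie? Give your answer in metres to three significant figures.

γ = ρg = 789 × 9.81 / 1000 = 7.74009 kN/m³.
A = π(1.05)² = 3.46361 m².
From F = γ·h_c·A, the centroid depth is h_c = 51.2/(7.74009 × 3.46361) = 1.90983 m.
The centroid is at the centre, 1.05 m below the top of the plate, so the highest point sits at h_top = 1.90983 − 1.05 = 0.85983 m below the surface.

d_top ≈ 0.860 m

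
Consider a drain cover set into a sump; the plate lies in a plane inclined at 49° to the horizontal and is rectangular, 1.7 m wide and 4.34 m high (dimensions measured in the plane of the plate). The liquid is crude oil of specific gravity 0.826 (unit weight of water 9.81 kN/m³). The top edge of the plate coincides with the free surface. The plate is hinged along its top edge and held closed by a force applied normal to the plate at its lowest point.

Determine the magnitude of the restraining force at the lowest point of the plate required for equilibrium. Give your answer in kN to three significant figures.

P ≈ 65.3 kN

γ = 0.826 × 9.81 = 8.10306 kN/m³.
Let θ = 49° be the plate's angle to the horizontal; measure y along the incline from where the plane meets the free surface. Vertical depth h = y·sinθ with sinθ = 0.754710.
The centroid lies 4.34/2 = 2.17 m below the top edge, so y_c = 2.17 m and h_c = 2.17 × 0.754710 = 1.63772 m.
A = 1.7 × 4.34 = 7.378 m².
Resultant F = γ·h_c·A = 8.10306 × 1.63772 × 7.378 = 97.9101 kN.
I_c = b·h³/12 = 1.7 × 4.34³/12 = 11.5808 m⁴.
Centre of pressure: y_p = y_c + I_c/(y_c·A) = 2.17 + 11.5808/(2.17 × 7.378) = 2.17 + 0.723336 = 2.89334 m along the plane.
The resultant acts 2.17 + 0.723336 = 2.89334 m (along the plate) below the hinge at the top edge, so the moment about the hinge is M = F × 2.89334 = 97.9101 × 2.89334 = 283.287 kN·m.
A normal force at the bottom, 4.34 m from the hinge, must supply this moment: P = 283.287/4.34 = 65.2735 kN.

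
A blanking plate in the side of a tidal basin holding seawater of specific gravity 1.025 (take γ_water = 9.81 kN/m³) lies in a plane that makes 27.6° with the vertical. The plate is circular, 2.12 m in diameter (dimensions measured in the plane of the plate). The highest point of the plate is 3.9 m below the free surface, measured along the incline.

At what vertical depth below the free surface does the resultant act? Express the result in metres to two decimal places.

γ = 1.025 × 9.81 = 10.05525 kN/m³.
The plate makes 27.6° with the vertical, i.e. θ = 90° − 27.6° = 62.4° to the horizontal. Measuring y along the incline from the free-surface line, vertical depth h = y·sinθ with sinθ = 0.886204.
The centroid is at the centre, 1.06 m below the top of the plate, so y_c = 3.9 + 1.06 = 4.96 m and h_c = 4.96 × 0.886204 = 4.39557 m.
A = π(1.06)² = 3.52989 m².
Resultant F = γ·h_c·A = 10.05525 × 4.39557 × 3.52989 = 156.016 kN.
I_c = πr⁴/4 = π × 1.06⁴/4 = 0.991547 m⁴.
Centre of pressure: y_p = y_c + I_c/(y_c·A) = 4.96 + 0.991547/(4.96 × 3.52989) = 4.96 + 0.0566331 = 5.01663 m along the plane.
Vertically, h_p = y_p·sinθ = 5.01663 × 0.886204 = 4.44576 m.

h_p = 4.45 m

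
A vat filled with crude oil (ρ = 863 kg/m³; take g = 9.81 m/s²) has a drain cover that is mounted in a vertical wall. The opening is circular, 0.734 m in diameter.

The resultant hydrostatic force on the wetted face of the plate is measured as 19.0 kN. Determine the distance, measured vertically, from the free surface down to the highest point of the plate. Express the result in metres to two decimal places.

d_top ≈ 4.94 m

γ = ρg = 863 × 9.81 / 1000 = 8.46603 kN/m³.
A = π(0.367)² = 0.423138 m².
From F = γ·h_c·A, the centroid depth is h_c = 19.0/(8.46603 × 0.423138) = 5.30386 m.
The centroid is at the centre, 0.367 m below the top of the plate, so the highest point sits at h_top = 5.30386 − 0.367 = 4.93686 m below the surface.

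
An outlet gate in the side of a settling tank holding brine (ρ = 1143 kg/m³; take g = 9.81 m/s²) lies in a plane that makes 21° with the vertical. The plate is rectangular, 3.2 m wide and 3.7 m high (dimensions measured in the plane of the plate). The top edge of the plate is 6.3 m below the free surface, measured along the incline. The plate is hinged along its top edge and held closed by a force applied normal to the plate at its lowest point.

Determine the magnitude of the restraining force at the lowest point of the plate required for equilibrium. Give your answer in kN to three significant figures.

P ≈ 543 kN

γ = ρg = 1143 × 9.81 / 1000 = 11.21283 kN/m³.
The plate makes 21° with the vertical, i.e. θ = 90° − 21° = 69° to the horizontal. Measuring y along the incline from the free-surface line, vertical depth h = y·sinθ with sinθ = 0.933580.
The centroid lies 3.7/2 = 1.85 m below the top edge, so y_c = 6.3 + 1.85 = 8.15 m and h_c = 8.15 × 0.933580 = 7.60868 m.
A = 3.2 × 3.7 = 11.84 m².
Resultant F = γ·h_c·A = 11.21283 × 7.60868 × 11.84 = 1010.13 kN.
I_c = b·h³/12 = 3.2 × 3.7³/12 = 13.5075 m⁴.
Centre of pressure: y_p = y_c + I_c/(y_c·A) = 8.15 + 13.5075/(8.15 × 11.84) = 8.15 + 0.13998 = 8.28998 m along the plane.
The resultant acts 1.85 + 0.13998 = 1.98998 m (along the plate) below the hinge at the top edge, so the moment about the hinge is M = F × 1.98998 = 1010.13 × 1.98998 = 2010.14 kN·m.
A normal force at the bottom, 3.7 m from the hinge, must supply this moment: P = 2010.14/3.7 = 543.281 kN.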